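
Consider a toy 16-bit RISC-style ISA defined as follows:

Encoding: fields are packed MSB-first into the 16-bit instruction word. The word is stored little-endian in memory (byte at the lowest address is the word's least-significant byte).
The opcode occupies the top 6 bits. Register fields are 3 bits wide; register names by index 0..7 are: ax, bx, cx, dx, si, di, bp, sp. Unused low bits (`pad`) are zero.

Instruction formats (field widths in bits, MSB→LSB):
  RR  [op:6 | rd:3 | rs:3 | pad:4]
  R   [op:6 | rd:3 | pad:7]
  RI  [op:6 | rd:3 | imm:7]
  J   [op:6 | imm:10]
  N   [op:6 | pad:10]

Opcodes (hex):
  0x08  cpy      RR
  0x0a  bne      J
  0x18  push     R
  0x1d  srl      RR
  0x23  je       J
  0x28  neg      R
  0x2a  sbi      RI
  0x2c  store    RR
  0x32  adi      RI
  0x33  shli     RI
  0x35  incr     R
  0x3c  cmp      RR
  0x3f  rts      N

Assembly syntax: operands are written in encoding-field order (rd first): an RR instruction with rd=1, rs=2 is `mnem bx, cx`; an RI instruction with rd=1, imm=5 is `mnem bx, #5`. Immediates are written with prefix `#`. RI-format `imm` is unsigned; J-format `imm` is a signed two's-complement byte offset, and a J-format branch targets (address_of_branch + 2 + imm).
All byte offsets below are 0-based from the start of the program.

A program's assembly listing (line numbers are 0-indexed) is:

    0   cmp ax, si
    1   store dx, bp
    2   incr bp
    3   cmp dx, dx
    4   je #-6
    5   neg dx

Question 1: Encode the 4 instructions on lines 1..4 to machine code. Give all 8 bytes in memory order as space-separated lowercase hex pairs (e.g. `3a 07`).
L1: store op=0x2c:6|rd=3:3|rs=6:3|pad=0:4 ⇒ 0xb1e0 ⇒ little e0 b1
L2: incr op=0x35:6|rd=6:3|pad=0:7 ⇒ 0xd700 ⇒ little 00 d7
L3: cmp op=0x3c:6|rd=3:3|rs=3:3|pad=0:4 ⇒ 0xf1b0 ⇒ little b0 f1
L4: je op=0x23:6|imm=-6:10 ⇒ 0x8ffa ⇒ little fa 8f

e0 b1 00 d7 b0 f1 fa 8f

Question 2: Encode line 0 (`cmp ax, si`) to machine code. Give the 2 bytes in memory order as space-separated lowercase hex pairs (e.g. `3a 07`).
0. cmp fields op=0x3c:6|rd=0:3|rs=4:3|pad=0:4 → word f040h → 40 f0

40 f0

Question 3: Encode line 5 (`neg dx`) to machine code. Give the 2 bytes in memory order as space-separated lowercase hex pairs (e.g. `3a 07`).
L5: neg op=0x28:6|rd=3:3|pad=0:7 ⇒ 0xa180 ⇒ little 80 a1

80 a1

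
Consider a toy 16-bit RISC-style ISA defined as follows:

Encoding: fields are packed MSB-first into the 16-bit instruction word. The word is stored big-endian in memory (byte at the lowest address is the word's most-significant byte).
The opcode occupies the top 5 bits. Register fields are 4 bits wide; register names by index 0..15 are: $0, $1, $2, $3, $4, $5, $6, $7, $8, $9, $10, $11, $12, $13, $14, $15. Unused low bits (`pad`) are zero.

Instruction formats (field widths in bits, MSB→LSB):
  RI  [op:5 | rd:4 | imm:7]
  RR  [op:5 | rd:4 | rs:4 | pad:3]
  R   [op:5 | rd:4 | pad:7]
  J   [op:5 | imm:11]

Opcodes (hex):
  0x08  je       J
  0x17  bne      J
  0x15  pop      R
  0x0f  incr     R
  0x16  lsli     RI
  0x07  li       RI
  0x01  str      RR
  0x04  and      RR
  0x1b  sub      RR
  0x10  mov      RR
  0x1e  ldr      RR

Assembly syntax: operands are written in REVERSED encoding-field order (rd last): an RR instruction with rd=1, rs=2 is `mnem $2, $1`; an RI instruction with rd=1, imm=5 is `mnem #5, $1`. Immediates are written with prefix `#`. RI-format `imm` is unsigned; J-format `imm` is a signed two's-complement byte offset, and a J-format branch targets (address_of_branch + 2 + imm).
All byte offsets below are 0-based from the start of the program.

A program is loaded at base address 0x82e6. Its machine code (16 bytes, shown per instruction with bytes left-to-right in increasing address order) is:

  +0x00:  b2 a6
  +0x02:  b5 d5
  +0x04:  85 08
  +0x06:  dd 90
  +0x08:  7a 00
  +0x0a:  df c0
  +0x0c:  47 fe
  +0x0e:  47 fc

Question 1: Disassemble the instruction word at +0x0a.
sub $8, $15

@+0a  big-endian(df c0) = 0xdfc0
  opcode bits[15:11]=0x1b: sub/RR
  rd: (w>>7)&0xf=0xf → $15
  rs: (w>>3)&0xf=0x8 → $8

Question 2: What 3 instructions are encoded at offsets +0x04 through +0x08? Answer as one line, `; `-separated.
[04] 85 08 → 0x8508
  op=0x8508>>11=0x10 ⇒ mov (RR)
  rd@[10:7]=0xa ⇒ $10
  rs@[6:3]=0x1 ⇒ $1
[06] dd 90 → 0xdd90
  op=0xdd90>>11=0x1b ⇒ sub (RR)
  rd@[10:7]=0xb ⇒ $11
  rs@[6:3]=0x2 ⇒ $2
[08] 7a 00 → 0x7a00
  op=0x7a00>>11=0xf ⇒ incr (R)
  rd@[10:7]=0x4 ⇒ $4

mov $1, $10; sub $2, $11; incr $4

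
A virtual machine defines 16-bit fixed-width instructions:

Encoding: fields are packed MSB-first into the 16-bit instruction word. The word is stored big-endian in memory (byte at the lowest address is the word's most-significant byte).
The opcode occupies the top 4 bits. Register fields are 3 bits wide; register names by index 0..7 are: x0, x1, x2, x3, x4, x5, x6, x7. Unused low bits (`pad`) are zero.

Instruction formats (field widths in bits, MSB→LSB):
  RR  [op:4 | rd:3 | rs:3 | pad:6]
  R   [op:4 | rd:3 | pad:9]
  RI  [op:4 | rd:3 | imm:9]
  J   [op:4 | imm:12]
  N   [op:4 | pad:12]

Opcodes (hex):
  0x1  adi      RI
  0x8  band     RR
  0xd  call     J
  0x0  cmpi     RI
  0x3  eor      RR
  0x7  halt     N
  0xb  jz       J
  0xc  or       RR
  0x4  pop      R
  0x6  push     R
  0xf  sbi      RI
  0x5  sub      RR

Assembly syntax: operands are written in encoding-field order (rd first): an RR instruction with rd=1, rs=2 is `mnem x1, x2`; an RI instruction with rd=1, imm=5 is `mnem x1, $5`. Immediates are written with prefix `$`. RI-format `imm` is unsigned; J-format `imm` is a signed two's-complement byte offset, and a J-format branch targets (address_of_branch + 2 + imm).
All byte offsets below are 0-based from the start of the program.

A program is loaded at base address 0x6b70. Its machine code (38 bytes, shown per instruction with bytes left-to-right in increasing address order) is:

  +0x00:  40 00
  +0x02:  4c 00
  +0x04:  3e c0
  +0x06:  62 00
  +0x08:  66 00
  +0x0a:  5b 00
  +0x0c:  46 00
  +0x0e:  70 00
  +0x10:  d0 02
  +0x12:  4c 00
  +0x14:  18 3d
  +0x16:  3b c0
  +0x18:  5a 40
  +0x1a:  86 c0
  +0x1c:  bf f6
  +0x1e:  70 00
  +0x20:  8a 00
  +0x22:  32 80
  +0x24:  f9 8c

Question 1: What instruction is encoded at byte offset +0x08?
+0x08: 66 00 ⇒ word 0x6600 (big)
  opcode bits[15:12]=0x6: push/R
  [11:9] rd=3 = x3

push x3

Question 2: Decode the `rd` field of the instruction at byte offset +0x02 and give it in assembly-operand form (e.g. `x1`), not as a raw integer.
x6

@+02  big-endian(4c 00) = 0x4c00
  opcode bits[15:12]=0x4: pop/R
  [11:9] rd=6 = x6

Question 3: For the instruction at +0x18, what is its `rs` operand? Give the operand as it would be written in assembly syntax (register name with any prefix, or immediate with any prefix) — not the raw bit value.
+0x18: 5a 40 ⇒ word 0x5a40 (big)
  opcode bits[15:12]=0x5: sub/RR
  [11:9] rd=5 = x5
  [8:6] rs=1 = x1

x1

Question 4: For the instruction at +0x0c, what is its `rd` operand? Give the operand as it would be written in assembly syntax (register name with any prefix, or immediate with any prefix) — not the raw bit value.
+0x0c: 46 00 ⇒ word 0x4600 (big)
  op=0x4600>>12=0x4 ⇒ pop (R)
  [11:9] rd=3 = x3

x3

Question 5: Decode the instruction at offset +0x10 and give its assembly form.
+0x10: d0 02 ⇒ word 0xd002 (big)
  opcode bits[15:12]=0xd: call/J
  [11:0] imm=2 = $2

call $2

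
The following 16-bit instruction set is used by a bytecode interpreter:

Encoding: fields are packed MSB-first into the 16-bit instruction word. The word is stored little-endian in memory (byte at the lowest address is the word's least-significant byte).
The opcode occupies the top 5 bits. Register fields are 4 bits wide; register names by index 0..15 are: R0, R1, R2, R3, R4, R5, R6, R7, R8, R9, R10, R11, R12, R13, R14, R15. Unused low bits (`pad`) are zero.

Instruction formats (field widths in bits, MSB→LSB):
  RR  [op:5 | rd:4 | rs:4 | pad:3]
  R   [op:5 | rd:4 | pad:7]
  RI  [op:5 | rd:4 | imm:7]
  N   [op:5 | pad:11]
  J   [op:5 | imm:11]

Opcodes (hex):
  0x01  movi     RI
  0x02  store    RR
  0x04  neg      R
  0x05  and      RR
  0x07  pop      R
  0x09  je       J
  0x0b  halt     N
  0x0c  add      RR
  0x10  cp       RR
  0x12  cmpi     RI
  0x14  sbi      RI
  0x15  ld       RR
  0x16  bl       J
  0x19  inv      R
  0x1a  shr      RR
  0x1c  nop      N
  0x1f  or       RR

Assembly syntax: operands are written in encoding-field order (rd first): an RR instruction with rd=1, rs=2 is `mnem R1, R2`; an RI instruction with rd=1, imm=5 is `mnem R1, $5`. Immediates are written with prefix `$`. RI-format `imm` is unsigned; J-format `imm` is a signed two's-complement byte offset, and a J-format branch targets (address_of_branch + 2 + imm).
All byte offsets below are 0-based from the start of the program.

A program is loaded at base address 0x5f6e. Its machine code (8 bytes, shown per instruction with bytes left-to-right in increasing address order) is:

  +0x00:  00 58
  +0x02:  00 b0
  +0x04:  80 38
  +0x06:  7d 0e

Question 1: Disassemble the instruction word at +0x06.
off 0x06: read 7d 0e as little → 0x0e7d
  top 5b → 0x1 → movi [RI]
  rd@[10:7]=0xc ⇒ R12
  imm@[6:0]=0x7d ⇒ $125

movi R12, $125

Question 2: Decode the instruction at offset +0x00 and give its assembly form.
halt

[00] 00 58 → 0x5800
  top 5b → 0xb → halt [N]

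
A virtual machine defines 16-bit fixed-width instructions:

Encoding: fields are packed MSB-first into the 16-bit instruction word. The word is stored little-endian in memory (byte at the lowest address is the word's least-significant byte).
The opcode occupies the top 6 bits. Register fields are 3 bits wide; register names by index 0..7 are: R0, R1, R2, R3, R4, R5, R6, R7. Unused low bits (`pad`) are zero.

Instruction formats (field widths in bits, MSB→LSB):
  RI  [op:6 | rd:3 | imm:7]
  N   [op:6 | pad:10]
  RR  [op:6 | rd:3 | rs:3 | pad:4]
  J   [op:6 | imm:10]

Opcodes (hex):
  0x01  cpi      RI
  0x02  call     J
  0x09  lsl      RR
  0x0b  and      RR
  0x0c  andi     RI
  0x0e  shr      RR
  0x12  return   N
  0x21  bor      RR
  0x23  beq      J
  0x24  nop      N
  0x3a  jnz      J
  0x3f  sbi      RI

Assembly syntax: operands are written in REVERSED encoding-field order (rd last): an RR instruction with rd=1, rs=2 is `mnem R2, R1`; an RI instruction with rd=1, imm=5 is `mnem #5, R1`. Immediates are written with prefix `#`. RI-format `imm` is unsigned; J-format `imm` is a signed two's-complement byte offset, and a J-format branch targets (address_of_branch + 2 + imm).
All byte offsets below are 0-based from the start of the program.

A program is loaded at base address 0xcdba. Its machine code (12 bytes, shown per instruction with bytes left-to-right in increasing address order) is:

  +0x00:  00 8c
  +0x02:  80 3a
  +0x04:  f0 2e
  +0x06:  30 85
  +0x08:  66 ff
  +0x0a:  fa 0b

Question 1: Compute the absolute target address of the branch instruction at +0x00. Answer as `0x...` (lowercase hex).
@+00  little-endian(00 8c) = 0x8c00
  op=0x8c00>>10=0x23 ⇒ beq (J)
  imm: (w>>0)&0x3ff=0x0 → #0
  target = base 0xcdba + off 0x00 + 2 + imm 0 = 0xcdbc

0xcdbc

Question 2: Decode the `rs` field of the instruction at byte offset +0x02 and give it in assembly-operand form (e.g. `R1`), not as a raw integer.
R0

+0x02: 80 3a ⇒ word 0x3a80 (little)
  top 6b → 0xe → shr [RR]
  [9:7] rd=5 = R5
  [6:4] rs=0 = R0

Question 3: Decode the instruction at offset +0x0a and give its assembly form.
call #-6

+0x0a: fa 0b ⇒ word 0x0bfa (little)
  top 6b → 0x2 → call [J]
  [9:0] imm=1018 (s10→-6) = #-6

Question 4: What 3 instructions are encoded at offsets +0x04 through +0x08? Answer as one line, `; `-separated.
[04] f0 2e → 0x2ef0
  op=0x2ef0>>10=0xb ⇒ and (RR)
  rd: (w>>7)&0x7=0x5 → R5
  rs: (w>>4)&0x7=0x7 → R7
[06] 30 85 → 0x8530
  op=0x8530>>10=0x21 ⇒ bor (RR)
  rd: (w>>7)&0x7=0x2 → R2
  rs: (w>>4)&0x7=0x3 → R3
[08] 66 ff → 0xff66
  op=0xff66>>10=0x3f ⇒ sbi (RI)
  rd: (w>>7)&0x7=0x6 → R6
  imm: (w>>0)&0x7f=0x66 → #102

and R7, R5; bor R3, R2; sbi #102, R6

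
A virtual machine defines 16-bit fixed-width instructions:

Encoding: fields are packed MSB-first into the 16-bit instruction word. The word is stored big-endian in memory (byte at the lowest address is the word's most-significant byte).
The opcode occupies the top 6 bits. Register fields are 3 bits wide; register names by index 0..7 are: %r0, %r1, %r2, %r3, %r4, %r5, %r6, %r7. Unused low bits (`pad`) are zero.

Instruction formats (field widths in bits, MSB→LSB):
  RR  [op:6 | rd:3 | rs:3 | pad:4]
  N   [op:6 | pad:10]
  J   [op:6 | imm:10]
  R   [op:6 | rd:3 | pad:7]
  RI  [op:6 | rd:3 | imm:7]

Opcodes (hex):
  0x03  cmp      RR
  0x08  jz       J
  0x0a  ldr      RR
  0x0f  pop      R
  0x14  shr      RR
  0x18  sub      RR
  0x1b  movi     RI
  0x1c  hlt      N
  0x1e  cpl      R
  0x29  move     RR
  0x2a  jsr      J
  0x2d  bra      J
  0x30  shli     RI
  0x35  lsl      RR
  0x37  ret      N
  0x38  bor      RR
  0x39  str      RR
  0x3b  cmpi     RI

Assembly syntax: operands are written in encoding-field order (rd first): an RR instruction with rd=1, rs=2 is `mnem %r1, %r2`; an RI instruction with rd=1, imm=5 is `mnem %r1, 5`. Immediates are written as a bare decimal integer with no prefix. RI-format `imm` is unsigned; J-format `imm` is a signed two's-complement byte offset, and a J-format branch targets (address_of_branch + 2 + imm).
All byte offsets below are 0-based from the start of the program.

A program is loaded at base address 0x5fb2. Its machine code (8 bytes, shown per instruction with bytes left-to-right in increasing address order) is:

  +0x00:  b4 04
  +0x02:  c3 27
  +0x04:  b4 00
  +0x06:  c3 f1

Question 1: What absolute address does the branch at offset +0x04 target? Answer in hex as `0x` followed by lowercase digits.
0x5fb8

+0x04: b4 00 ⇒ word 0xb400 (big)
  top 6b → 0x2d → bra [J]
  [9:0] imm=0 = 0
  target = base 0x5fb2 + off 0x04 + 2 + imm 0 = 0x5fb8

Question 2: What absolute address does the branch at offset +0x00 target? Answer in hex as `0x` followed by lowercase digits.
0x5fb8

off 0x00: read b4 04 as big → 0xb404
  op=0xb404>>10=0x2d ⇒ bra (J)
  imm: (w>>0)&0x3ff=0x4 → 4
  target = base 0x5fb2 + off 0x00 + 2 + imm 4 = 0x5fb8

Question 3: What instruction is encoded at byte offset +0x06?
shli %r7, 113

off 0x06: read c3 f1 as big → 0xc3f1
  top 6b → 0x30 → shli [RI]
  rd: (w>>7)&0x7=0x7 → %r7
  imm: (w>>0)&0x7f=0x71 → 113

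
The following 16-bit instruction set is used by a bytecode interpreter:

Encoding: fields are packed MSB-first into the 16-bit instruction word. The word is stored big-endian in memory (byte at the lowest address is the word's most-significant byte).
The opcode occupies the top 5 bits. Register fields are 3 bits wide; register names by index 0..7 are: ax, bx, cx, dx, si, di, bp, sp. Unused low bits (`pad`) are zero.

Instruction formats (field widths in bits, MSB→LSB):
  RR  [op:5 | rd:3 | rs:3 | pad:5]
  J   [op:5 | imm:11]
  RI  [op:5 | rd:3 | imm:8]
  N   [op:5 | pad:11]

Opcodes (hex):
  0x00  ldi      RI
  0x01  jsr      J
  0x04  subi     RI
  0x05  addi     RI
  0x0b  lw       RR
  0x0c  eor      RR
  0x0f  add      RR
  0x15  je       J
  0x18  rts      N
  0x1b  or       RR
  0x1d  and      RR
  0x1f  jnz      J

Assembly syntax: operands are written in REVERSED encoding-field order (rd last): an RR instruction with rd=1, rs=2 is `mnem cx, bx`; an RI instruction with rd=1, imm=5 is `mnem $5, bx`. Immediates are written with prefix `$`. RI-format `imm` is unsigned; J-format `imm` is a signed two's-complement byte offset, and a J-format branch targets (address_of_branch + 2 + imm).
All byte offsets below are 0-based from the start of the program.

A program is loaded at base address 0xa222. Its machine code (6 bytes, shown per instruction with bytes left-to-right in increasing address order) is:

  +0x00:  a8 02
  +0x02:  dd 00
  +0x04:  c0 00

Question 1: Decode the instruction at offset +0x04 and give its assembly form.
off 0x04: read c0 00 as big → 0xc000
  top 5b → 0x18 → rts [N]

rts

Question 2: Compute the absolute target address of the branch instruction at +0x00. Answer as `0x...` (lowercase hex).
0xa226

off 0x00: read a8 02 as big → 0xa802
  top 5b → 0x15 → je [J]
  imm@[10:0]=0x2 ⇒ $2
  target = base 0xa222 + off 0x00 + 2 + imm 2 = 0xa226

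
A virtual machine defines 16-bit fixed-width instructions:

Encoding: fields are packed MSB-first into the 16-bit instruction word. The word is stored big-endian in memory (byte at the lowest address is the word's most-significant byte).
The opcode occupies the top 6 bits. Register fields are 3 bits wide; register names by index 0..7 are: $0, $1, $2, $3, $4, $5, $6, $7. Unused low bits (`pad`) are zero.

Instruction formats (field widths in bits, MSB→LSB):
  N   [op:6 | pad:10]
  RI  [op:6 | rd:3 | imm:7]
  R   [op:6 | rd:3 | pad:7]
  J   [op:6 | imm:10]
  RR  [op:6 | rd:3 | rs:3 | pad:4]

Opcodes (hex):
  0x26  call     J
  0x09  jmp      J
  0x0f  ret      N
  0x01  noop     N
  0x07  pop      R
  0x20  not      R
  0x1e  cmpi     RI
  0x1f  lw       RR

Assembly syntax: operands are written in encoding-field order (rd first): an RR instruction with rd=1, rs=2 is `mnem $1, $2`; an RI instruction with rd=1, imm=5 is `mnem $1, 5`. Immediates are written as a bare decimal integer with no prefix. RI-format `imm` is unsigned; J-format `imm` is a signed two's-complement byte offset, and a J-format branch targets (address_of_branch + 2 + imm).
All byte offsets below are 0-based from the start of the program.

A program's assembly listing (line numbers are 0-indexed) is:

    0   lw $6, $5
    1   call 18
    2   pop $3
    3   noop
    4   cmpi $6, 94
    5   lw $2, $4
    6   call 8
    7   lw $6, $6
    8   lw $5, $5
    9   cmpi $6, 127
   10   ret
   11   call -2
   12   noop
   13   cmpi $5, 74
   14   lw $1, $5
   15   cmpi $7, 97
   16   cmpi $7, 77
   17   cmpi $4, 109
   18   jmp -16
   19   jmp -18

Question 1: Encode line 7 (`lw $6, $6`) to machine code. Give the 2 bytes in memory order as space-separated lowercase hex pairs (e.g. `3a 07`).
7f 60

7. lw fields op=0x1f:6|rd=6:3|rs=6:3|pad=0:4 → word 7f60h → 7f 60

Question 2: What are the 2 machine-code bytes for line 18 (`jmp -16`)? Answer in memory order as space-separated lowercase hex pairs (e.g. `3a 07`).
27 f0

L18: jmp op=0x9:6|imm=-16:10 ⇒ 0x27f0 ⇒ big 27 f0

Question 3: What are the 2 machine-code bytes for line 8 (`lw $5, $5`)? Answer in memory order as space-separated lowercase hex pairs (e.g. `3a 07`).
7e d0

8. lw fields op=0x1f:6|rd=5:3|rs=5:3|pad=0:4 → word 7ed0h → 7e d0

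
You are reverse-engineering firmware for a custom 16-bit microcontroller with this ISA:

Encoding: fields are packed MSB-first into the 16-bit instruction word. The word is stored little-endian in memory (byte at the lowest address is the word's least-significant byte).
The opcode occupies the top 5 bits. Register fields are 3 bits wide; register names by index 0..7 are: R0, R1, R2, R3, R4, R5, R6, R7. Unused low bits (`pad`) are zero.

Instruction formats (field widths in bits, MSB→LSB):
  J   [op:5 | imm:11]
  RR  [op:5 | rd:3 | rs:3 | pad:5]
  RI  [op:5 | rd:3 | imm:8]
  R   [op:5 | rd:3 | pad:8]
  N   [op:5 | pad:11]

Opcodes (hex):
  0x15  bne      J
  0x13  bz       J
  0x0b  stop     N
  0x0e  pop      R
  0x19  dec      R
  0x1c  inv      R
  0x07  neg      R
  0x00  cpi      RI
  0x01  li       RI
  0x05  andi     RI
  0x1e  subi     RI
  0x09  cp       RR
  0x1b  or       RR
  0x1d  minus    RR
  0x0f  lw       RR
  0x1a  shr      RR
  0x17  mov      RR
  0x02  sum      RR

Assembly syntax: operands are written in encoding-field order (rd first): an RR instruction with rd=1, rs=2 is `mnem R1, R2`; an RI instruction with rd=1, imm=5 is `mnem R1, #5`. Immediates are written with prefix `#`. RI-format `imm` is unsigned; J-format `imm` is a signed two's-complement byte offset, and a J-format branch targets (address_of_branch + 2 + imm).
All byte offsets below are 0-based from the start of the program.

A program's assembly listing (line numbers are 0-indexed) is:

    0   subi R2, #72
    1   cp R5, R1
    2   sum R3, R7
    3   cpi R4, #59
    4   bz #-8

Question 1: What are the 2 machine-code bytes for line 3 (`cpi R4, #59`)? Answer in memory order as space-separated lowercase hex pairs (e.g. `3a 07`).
3b 04

3. cpi fields op=0x0:5|rd=4:3|imm=59:8 → word 043bh → 3b 04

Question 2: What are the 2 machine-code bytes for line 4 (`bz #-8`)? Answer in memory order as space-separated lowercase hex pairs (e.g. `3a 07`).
4. bz fields op=0x13:5|imm=-8:11 → word 9ff8h → f8 9f

f8 9f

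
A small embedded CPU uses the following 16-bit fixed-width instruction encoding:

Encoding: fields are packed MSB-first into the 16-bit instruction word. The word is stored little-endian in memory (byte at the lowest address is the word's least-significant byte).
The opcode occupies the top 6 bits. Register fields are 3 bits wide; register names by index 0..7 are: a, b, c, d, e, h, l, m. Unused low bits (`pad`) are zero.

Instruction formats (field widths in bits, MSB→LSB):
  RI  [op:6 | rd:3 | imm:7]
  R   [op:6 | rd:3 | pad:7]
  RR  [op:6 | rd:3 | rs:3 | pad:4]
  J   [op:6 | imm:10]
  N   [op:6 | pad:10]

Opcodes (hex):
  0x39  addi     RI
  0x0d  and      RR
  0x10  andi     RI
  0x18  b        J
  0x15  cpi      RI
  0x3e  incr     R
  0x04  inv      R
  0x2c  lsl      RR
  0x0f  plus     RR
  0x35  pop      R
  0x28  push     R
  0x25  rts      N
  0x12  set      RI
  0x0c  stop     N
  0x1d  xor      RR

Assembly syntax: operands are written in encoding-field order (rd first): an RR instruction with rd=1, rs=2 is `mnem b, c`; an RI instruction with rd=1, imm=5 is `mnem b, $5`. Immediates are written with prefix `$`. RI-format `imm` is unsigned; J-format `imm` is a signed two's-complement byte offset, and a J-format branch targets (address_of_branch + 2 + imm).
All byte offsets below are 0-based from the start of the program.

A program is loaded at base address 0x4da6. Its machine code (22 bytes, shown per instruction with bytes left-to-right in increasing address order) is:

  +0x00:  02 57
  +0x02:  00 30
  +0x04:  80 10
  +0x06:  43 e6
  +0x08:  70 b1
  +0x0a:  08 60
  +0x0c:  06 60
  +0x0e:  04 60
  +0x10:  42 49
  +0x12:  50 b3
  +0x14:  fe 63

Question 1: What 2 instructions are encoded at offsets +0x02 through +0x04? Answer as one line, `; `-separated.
off 0x02: read 00 30 as little → 0x3000
  op=0x3000>>10=0xc ⇒ stop (N)
off 0x04: read 80 10 as little → 0x1080
  op=0x1080>>10=0x4 ⇒ inv (R)
  rd: (w>>7)&0x7=0x1 → b

stop; inv b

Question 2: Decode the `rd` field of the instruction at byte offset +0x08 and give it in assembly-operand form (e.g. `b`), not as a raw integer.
off 0x08: read 70 b1 as little → 0xb170
  top 6b → 0x2c → lsl [RR]
  rd: (w>>7)&0x7=0x2 → c
  rs: (w>>4)&0x7=0x7 → m

c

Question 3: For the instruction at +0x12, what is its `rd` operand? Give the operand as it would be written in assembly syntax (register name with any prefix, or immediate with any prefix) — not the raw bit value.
l

@+12  little-endian(50 b3) = 0xb350
  op=0xb350>>10=0x2c ⇒ lsl (RR)
  [9:7] rd=6 = l
  [6:4] rs=5 = h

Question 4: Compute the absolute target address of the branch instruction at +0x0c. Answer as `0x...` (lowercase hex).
0x4dba

+0x0c: 06 60 ⇒ word 0x6006 (little)
  opcode bits[15:10]=0x18: b/J
  [9:0] imm=6 = $6
  target = base 0x4da6 + off 0x0c + 2 + imm 6 = 0x4dba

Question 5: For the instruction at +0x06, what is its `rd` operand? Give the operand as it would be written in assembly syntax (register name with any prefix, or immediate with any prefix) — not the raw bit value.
e

off 0x06: read 43 e6 as little → 0xe643
  op=0xe643>>10=0x39 ⇒ addi (RI)
  rd@[9:7]=0x4 ⇒ e
  imm@[6:0]=0x43 ⇒ $67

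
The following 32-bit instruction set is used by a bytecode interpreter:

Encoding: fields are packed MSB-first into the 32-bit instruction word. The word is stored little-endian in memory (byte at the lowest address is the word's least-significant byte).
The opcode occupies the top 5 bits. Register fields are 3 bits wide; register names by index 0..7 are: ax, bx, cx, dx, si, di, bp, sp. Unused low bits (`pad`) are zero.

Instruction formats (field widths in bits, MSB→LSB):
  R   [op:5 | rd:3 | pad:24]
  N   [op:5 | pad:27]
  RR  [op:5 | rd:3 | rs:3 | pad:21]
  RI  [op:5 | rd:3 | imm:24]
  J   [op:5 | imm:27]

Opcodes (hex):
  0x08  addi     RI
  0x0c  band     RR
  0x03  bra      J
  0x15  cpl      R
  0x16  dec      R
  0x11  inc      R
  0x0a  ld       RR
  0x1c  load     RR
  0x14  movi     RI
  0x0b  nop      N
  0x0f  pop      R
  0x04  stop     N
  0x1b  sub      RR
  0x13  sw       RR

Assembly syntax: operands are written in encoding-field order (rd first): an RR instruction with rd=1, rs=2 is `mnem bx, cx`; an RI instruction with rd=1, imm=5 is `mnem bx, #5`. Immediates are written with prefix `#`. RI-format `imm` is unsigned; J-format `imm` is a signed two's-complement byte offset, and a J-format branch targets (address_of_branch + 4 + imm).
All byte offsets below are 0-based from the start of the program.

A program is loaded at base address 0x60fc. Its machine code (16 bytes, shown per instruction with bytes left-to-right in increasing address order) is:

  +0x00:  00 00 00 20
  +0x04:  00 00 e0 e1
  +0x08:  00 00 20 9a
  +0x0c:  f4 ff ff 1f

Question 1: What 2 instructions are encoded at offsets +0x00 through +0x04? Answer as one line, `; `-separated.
stop; load bx, sp

+0x00: 00 00 00 20 ⇒ word 0x20000000 (little)
  op=0x20000000>>27=0x4 ⇒ stop (N)
+0x04: 00 00 e0 e1 ⇒ word 0xe1e00000 (little)
  op=0xe1e00000>>27=0x1c ⇒ load (RR)
  rd: (w>>24)&0x7=0x1 → bx
  rs: (w>>21)&0x7=0x7 → sp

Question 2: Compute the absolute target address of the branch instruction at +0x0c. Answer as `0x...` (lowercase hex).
0x6100

off 0x0c: read f4 ff ff 1f as little → 0x1ffffff4
  op=0x1ffffff4>>27=0x3 ⇒ bra (J)
  imm@[26:0]=0x7fffff4 (s27→-12) ⇒ #-12
  target = base 0x60fc + off 0x0c + 4 + imm -12 = 0x6100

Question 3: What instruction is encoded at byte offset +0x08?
@+08  little-endian(00 00 20 9a) = 0x9a200000
  top 5b → 0x13 → sw [RR]
  [26:24] rd=2 = cx
  [23:21] rs=1 = bx

sw cx, bx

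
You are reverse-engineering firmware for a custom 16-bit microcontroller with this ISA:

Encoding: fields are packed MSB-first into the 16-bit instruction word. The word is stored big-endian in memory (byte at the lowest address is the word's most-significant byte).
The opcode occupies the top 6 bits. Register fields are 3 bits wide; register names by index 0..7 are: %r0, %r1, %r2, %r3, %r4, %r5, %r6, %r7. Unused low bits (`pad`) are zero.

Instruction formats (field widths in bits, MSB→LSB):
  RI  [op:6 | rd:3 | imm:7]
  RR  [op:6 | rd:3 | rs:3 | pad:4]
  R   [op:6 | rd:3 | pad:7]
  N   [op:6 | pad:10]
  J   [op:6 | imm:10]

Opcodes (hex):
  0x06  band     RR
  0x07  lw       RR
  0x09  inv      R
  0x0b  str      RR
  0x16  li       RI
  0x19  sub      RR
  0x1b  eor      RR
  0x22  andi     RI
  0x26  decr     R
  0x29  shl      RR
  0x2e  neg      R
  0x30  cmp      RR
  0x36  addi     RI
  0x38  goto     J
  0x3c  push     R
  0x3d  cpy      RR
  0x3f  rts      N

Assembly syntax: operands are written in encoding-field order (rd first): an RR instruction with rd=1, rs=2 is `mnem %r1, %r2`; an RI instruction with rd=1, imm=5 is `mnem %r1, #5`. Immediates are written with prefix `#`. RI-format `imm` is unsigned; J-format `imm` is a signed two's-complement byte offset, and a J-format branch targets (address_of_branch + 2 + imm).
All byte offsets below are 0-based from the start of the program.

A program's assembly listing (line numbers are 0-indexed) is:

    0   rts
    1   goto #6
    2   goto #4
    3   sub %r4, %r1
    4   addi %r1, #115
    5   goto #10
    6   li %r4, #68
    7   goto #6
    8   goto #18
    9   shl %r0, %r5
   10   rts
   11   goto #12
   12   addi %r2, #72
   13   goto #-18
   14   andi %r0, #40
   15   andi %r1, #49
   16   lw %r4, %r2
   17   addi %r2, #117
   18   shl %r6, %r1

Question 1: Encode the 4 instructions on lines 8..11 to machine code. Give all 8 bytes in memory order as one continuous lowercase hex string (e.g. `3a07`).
line 8 (goto): pack op=0x38:6|imm=18:10 = 0xe012; big→ e0 12
line 9 (shl): pack op=0x29:6|rd=0:3|rs=5:3|pad=0:4 = 0xa450; big→ a4 50
line 10 (rts): pack op=0x3f:6|pad=0:10 = 0xfc00; big→ fc 00
line 11 (goto): pack op=0x38:6|imm=12:10 = 0xe00c; big→ e0 0c

e012a450fc00e00c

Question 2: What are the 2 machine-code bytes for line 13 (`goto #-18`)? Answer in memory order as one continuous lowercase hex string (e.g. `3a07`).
line 13 (goto): pack op=0x38:6|imm=-18:10 = 0xe3ee; big→ e3 ee

e3ee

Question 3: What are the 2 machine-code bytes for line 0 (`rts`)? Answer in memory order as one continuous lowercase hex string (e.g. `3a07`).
fc00

L0: rts op=0x3f:6|pad=0:10 ⇒ 0xfc00 ⇒ big fc 00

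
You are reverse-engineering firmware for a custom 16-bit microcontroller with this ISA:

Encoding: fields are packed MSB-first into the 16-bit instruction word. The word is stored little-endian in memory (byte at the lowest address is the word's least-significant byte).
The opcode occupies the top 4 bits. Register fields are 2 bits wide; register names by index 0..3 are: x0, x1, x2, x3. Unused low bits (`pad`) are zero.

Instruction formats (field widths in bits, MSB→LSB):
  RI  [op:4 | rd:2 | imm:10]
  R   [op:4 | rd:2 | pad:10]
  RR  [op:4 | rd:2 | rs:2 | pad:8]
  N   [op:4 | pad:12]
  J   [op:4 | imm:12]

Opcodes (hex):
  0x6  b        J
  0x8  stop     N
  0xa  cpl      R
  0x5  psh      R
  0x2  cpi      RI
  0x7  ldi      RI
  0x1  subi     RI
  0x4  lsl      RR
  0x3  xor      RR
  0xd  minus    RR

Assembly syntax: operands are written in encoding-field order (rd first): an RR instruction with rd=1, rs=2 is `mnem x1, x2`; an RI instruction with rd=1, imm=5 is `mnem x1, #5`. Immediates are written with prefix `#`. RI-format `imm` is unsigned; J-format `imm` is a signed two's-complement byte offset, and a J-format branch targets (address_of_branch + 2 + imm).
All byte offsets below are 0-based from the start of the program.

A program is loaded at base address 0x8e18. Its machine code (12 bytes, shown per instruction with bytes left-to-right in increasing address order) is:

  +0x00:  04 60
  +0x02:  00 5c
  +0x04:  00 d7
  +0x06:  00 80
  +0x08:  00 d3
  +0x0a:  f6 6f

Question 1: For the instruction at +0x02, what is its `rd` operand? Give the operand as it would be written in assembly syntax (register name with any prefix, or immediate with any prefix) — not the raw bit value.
+0x02: 00 5c ⇒ word 0x5c00 (little)
  op=0x5c00>>12=0x5 ⇒ psh (R)
  rd: (w>>10)&0x3=0x3 → x3

x3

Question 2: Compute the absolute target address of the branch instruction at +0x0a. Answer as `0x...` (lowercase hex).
[0a] f6 6f → 0x6ff6
  op=0x6ff6>>12=0x6 ⇒ b (J)
  imm@[11:0]=0xff6 (s12→-10) ⇒ #-10
  target = base 0x8e18 + off 0x0a + 2 + imm -10 = 0x8e1a

0x8e1a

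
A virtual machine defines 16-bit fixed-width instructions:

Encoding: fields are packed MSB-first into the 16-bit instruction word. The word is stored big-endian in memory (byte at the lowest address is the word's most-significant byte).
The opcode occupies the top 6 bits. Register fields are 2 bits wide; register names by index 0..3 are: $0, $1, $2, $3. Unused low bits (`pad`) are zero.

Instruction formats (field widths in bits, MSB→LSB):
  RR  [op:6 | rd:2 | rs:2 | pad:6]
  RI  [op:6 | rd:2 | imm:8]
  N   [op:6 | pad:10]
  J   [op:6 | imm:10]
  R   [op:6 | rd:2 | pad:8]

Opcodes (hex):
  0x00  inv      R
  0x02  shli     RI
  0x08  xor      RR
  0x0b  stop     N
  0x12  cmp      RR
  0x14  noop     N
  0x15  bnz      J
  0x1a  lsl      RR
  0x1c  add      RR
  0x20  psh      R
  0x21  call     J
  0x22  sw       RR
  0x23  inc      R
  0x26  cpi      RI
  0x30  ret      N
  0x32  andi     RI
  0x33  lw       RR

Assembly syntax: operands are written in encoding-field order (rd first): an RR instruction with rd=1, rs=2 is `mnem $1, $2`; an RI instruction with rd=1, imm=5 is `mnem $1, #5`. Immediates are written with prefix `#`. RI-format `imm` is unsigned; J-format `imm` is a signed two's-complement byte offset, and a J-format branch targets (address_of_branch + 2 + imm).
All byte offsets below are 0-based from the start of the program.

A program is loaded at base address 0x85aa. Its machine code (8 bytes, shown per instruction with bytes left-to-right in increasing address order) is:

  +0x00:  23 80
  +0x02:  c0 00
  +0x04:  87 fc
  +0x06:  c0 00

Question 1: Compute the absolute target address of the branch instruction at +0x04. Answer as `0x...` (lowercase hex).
0x85ac

+0x04: 87 fc ⇒ word 0x87fc (big)
  opcode bits[15:10]=0x21: call/J
  [9:0] imm=1020 (s10→-4) = #-4
  target = base 0x85aa + off 0x04 + 2 + imm -4 = 0x85ac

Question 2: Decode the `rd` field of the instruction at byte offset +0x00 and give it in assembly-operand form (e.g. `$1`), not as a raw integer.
off 0x00: read 23 80 as big → 0x2380
  op=0x2380>>10=0x8 ⇒ xor (RR)
  [9:8] rd=3 = $3
  [7:6] rs=2 = $2

$3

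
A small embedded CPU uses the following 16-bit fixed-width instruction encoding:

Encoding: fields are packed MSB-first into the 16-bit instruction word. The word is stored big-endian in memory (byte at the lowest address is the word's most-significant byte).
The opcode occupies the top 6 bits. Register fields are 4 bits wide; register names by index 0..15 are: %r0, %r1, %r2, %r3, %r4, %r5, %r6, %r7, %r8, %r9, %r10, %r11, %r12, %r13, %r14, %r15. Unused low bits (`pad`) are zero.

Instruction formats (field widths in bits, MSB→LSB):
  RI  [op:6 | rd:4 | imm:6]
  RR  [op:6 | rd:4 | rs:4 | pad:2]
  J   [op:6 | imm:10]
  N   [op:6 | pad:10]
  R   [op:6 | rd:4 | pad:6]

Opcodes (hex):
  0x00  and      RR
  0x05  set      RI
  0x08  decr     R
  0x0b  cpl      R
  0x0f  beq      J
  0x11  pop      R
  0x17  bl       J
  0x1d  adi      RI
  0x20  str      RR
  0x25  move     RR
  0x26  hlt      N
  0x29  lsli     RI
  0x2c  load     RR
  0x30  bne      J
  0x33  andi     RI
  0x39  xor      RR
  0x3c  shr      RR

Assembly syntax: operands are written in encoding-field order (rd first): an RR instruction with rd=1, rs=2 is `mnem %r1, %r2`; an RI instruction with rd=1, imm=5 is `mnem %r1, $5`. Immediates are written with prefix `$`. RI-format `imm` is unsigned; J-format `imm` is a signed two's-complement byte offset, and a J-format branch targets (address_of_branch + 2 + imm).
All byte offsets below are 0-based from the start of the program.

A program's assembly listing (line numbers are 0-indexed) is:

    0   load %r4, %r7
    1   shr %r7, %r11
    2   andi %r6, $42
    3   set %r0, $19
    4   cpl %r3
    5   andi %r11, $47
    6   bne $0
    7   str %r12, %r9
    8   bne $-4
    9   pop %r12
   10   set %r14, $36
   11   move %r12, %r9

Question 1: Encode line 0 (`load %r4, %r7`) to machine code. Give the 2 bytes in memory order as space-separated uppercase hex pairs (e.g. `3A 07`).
B1 1C

L0: load op=0x2c:6|rd=4:4|rs=7:4|pad=0:2 ⇒ 0xb11c ⇒ big b1 1c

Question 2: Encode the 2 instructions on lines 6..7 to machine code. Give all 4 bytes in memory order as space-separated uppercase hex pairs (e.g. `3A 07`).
C0 00 83 24

6. bne fields op=0x30:6|imm=0:10 → word c000h → c0 00
7. str fields op=0x20:6|rd=12:4|rs=9:4|pad=0:2 → word 8324h → 83 24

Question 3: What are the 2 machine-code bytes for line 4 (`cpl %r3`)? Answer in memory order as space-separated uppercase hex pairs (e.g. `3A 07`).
2C C0

4. cpl fields op=0xb:6|rd=3:4|pad=0:6 → word 2cc0h → 2c c0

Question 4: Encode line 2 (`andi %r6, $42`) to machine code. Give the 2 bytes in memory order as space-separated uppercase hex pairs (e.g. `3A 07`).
line 2 (andi): pack op=0x33:6|rd=6:4|imm=42:6 = 0xcdaa; big→ cd aa

CD AA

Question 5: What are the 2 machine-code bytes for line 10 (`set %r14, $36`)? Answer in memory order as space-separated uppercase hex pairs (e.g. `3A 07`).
17 A4

L10: set op=0x5:6|rd=14:4|imm=36:6 ⇒ 0x17a4 ⇒ big 17 a4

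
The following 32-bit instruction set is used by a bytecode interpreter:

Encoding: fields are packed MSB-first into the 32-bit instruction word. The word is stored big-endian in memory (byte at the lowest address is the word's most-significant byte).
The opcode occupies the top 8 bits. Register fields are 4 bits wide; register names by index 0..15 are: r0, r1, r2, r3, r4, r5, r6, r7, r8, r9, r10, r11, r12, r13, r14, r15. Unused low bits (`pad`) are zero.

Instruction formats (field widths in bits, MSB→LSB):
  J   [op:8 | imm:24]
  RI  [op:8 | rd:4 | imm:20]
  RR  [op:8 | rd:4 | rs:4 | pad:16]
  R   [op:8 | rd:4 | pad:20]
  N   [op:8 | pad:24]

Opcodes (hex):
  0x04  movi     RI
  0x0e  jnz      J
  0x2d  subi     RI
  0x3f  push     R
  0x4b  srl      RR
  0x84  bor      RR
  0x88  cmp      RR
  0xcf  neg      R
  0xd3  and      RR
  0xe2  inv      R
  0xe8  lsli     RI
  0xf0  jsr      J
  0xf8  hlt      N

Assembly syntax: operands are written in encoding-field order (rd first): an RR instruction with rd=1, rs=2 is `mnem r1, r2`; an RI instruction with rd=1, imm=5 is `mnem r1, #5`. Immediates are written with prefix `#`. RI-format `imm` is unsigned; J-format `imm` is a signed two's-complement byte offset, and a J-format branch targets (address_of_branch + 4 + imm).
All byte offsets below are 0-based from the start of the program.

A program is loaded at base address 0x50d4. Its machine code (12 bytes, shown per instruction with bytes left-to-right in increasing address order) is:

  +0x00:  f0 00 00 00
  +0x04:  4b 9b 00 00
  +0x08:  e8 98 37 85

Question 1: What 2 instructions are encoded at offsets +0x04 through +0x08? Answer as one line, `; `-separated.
[04] 4b 9b 00 00 → 0x4b9b0000
  op=0x4b9b0000>>24=0x4b ⇒ srl (RR)
  [23:20] rd=9 = r9
  [19:16] rs=11 = r11
[08] e8 98 37 85 → 0xe8983785
  op=0xe8983785>>24=0xe8 ⇒ lsli (RI)
  [23:20] rd=9 = r9
  [19:0] imm=538501 = #538501

srl r9, r11; lsli r9, #538501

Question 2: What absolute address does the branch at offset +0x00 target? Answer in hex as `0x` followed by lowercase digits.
+0x00: f0 00 00 00 ⇒ word 0xf0000000 (big)
  top 8b → 0xf0 → jsr [J]
  [23:0] imm=0 = #0
  target = base 0x50d4 + off 0x00 + 4 + imm 0 = 0x50d8

0x50d8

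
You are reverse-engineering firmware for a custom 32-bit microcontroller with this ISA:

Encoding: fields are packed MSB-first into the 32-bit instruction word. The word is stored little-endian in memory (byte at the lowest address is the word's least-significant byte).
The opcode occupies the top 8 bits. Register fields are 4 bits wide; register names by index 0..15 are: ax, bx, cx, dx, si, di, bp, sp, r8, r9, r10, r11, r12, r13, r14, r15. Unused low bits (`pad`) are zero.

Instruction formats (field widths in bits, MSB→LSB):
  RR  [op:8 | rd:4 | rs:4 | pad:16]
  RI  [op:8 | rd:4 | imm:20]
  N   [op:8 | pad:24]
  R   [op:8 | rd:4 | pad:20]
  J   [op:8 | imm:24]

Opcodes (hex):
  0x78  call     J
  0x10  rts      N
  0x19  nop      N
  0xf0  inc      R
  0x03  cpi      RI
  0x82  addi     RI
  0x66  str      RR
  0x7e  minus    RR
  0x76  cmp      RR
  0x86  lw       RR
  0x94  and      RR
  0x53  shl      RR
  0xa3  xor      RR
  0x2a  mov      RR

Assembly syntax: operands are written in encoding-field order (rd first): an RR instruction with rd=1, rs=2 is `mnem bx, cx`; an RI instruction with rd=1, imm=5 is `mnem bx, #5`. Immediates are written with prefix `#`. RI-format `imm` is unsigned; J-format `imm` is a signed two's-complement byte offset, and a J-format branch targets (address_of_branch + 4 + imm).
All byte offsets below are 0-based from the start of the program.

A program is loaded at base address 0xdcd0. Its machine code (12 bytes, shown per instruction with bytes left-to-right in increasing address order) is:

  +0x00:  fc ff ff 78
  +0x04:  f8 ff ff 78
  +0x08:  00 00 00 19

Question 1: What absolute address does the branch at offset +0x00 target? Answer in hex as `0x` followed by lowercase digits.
+0x00: fc ff ff 78 ⇒ word 0x78fffffc (little)
  opcode bits[31:24]=0x78: call/J
  imm@[23:0]=0xfffffc (s24→-4) ⇒ #-4
  target = base 0xdcd0 + off 0x00 + 4 + imm -4 = 0xdcd0

0xdcd0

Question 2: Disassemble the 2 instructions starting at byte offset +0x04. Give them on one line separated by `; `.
off 0x04: read f8 ff ff 78 as little → 0x78fffff8
  opcode bits[31:24]=0x78: call/J
  imm: (w>>0)&0xffffff=0xfffff8 (s24→-8) → #-8
off 0x08: read 00 00 00 19 as little → 0x19000000
  opcode bits[31:24]=0x19: nop/N

call #-8; nop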